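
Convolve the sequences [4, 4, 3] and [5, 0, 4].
y[0] = 4×5 = 20; y[1] = 4×0 + 4×5 = 20; y[2] = 4×4 + 4×0 + 3×5 = 31; y[3] = 4×4 + 3×0 = 16; y[4] = 3×4 = 12

[20, 20, 31, 16, 12]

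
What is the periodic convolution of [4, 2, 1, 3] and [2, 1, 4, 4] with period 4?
Use y[k] = Σ_j u[j]·v[(k-j) mod 4]. y[0] = 4×2 + 2×4 + 1×4 + 3×1 = 23; y[1] = 4×1 + 2×2 + 1×4 + 3×4 = 24; y[2] = 4×4 + 2×1 + 1×2 + 3×4 = 32; y[3] = 4×4 + 2×4 + 1×1 + 3×2 = 31. Result: [23, 24, 32, 31]

[23, 24, 32, 31]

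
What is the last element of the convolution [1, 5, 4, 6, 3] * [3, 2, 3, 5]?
Use y[k] = Σ_i a[i]·b[k-i] at k=7. y[7] = 3×5 = 15

15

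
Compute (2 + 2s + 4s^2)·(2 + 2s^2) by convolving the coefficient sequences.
Ascending coefficients: a = [2, 2, 4], b = [2, 0, 2]. c[0] = 2×2 = 4; c[1] = 2×0 + 2×2 = 4; c[2] = 2×2 + 2×0 + 4×2 = 12; c[3] = 2×2 + 4×0 = 4; c[4] = 4×2 = 8. Result coefficients: [4, 4, 12, 4, 8] → 4 + 4s + 12s^2 + 4s^3 + 8s^4

4 + 4s + 12s^2 + 4s^3 + 8s^4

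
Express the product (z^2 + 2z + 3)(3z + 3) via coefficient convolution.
Ascending coefficients: a = [3, 2, 1], b = [3, 3]. c[0] = 3×3 = 9; c[1] = 3×3 + 2×3 = 15; c[2] = 2×3 + 1×3 = 9; c[3] = 1×3 = 3. Result coefficients: [9, 15, 9, 3] → 3z^3 + 9z^2 + 15z + 9

3z^3 + 9z^2 + 15z + 9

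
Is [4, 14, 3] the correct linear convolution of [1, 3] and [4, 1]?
Recompute linear convolution of [1, 3] and [4, 1]: y[0] = 1×4 = 4; y[1] = 1×1 + 3×4 = 13; y[2] = 3×1 = 3 → [4, 13, 3]. Compare to given [4, 14, 3]: they differ at index 1: given 14, correct 13, so answer: No

No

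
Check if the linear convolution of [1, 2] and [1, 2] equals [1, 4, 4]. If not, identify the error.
Recompute linear convolution of [1, 2] and [1, 2]: y[0] = 1×1 = 1; y[1] = 1×2 + 2×1 = 4; y[2] = 2×2 = 4 → [1, 4, 4]. Given [1, 4, 4] matches, so answer: Yes

Yes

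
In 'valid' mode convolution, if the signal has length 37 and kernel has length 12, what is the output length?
'Valid' mode counts only positions where the kernel fully overlaps the signal: m - n + 1 = 37 - 12 + 1 = 26

26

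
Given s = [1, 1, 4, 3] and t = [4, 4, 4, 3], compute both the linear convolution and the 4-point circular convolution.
Linear: y_lin[0] = 1×4 = 4; y_lin[1] = 1×4 + 1×4 = 8; y_lin[2] = 1×4 + 1×4 + 4×4 = 24; y_lin[3] = 1×3 + 1×4 + 4×4 + 3×4 = 35; y_lin[4] = 1×3 + 4×4 + 3×4 = 31; y_lin[5] = 4×3 + 3×4 = 24; y_lin[6] = 3×3 = 9 → [4, 8, 24, 35, 31, 24, 9]. Circular (length 4): y[0] = 1×4 + 1×3 + 4×4 + 3×4 = 35; y[1] = 1×4 + 1×4 + 4×3 + 3×4 = 32; y[2] = 1×4 + 1×4 + 4×4 + 3×3 = 33; y[3] = 1×3 + 1×4 + 4×4 + 3×4 = 35 → [35, 32, 33, 35]

Linear: [4, 8, 24, 35, 31, 24, 9], Circular: [35, 32, 33, 35]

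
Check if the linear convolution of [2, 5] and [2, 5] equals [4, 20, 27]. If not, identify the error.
Recompute linear convolution of [2, 5] and [2, 5]: y[0] = 2×2 = 4; y[1] = 2×5 + 5×2 = 20; y[2] = 5×5 = 25 → [4, 20, 25]. Compare to given [4, 20, 27]: they differ at index 2: given 27, correct 25, so answer: No

No. Error at index 2: given 27, correct 25.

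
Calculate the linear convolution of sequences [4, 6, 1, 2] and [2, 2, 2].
y[0] = 4×2 = 8; y[1] = 4×2 + 6×2 = 20; y[2] = 4×2 + 6×2 + 1×2 = 22; y[3] = 6×2 + 1×2 + 2×2 = 18; y[4] = 1×2 + 2×2 = 6; y[5] = 2×2 = 4

[8, 20, 22, 18, 6, 4]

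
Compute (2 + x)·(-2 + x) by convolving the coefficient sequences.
Ascending coefficients: a = [2, 1], b = [-2, 1]. c[0] = 2×-2 = -4; c[1] = 2×1 + 1×-2 = 0; c[2] = 1×1 = 1. Result coefficients: [-4, 0, 1] → -4 + x^2

-4 + x^2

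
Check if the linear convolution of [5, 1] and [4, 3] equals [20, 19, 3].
Recompute linear convolution of [5, 1] and [4, 3]: y[0] = 5×4 = 20; y[1] = 5×3 + 1×4 = 19; y[2] = 1×3 = 3 → [20, 19, 3]. Given [20, 19, 3] matches, so answer: Yes

Yes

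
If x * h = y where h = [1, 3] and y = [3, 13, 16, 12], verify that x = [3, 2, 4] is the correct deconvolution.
Forward-compute [3, 2, 4] * [1, 3]: y[0] = 3×1 = 3; y[1] = 3×3 + 2×1 = 11; y[2] = 2×3 + 4×1 = 10; y[3] = 4×3 = 12 → [3, 11, 10, 12]. Does not match given y = [3, 13, 16, 12].

Not verified. [3, 2, 4] * [1, 3] = [3, 11, 10, 12], which differs from [3, 13, 16, 12] at index 1.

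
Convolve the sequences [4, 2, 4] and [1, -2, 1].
y[0] = 4×1 = 4; y[1] = 4×-2 + 2×1 = -6; y[2] = 4×1 + 2×-2 + 4×1 = 4; y[3] = 2×1 + 4×-2 = -6; y[4] = 4×1 = 4

[4, -6, 4, -6, 4]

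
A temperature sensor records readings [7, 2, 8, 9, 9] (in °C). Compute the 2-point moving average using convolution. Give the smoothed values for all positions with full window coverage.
2-point moving average kernel = [1, 1]. Apply in 'valid' mode (full window coverage): avg[0] = (7 + 2) / 2 = 4.5; avg[1] = (2 + 8) / 2 = 5.0; avg[2] = (8 + 9) / 2 = 8.5; avg[3] = (9 + 9) / 2 = 9.0. Smoothed values: [4.5, 5.0, 8.5, 9.0]

[4.5, 5.0, 8.5, 9.0]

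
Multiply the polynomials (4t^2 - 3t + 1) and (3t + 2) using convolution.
Ascending coefficients: a = [1, -3, 4], b = [2, 3]. c[0] = 1×2 = 2; c[1] = 1×3 + -3×2 = -3; c[2] = -3×3 + 4×2 = -1; c[3] = 4×3 = 12. Result coefficients: [2, -3, -1, 12] → 12t^3 - t^2 - 3t + 2

12t^3 - t^2 - 3t + 2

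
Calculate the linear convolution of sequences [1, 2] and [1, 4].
y[0] = 1×1 = 1; y[1] = 1×4 + 2×1 = 6; y[2] = 2×4 = 8

[1, 6, 8]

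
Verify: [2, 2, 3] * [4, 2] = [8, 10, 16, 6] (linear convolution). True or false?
Recompute linear convolution of [2, 2, 3] and [4, 2]: y[0] = 2×4 = 8; y[1] = 2×2 + 2×4 = 12; y[2] = 2×2 + 3×4 = 16; y[3] = 3×2 = 6 → [8, 12, 16, 6]. Compare to given [8, 10, 16, 6]: they differ at index 1: given 10, correct 12, so answer: No

No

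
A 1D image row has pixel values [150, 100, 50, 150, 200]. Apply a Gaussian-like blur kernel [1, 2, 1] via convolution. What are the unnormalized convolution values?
Convolve image row [150, 100, 50, 150, 200] with kernel [1, 2, 1]: y[0] = 150×1 = 150; y[1] = 150×2 + 100×1 = 400; y[2] = 150×1 + 100×2 + 50×1 = 400; y[3] = 100×1 + 50×2 + 150×1 = 350; y[4] = 50×1 + 150×2 + 200×1 = 550; y[5] = 150×1 + 200×2 = 550; y[6] = 200×1 = 200 → [150, 400, 400, 350, 550, 550, 200]. Normalization factor = sum(kernel) = 4.

[150, 400, 400, 350, 550, 550, 200]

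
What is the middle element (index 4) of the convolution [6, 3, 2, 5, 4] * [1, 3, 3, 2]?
Use y[k] = Σ_i a[i]·b[k-i] at k=4. y[4] = 3×2 + 2×3 + 5×3 + 4×1 = 31

31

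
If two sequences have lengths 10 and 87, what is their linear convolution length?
Linear/full convolution length: m + n - 1 = 10 + 87 - 1 = 96

96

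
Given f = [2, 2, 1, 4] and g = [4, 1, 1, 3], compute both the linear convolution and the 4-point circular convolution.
Linear: y_lin[0] = 2×4 = 8; y_lin[1] = 2×1 + 2×4 = 10; y_lin[2] = 2×1 + 2×1 + 1×4 = 8; y_lin[3] = 2×3 + 2×1 + 1×1 + 4×4 = 25; y_lin[4] = 2×3 + 1×1 + 4×1 = 11; y_lin[5] = 1×3 + 4×1 = 7; y_lin[6] = 4×3 = 12 → [8, 10, 8, 25, 11, 7, 12]. Circular (length 4): y[0] = 2×4 + 2×3 + 1×1 + 4×1 = 19; y[1] = 2×1 + 2×4 + 1×3 + 4×1 = 17; y[2] = 2×1 + 2×1 + 1×4 + 4×3 = 20; y[3] = 2×3 + 2×1 + 1×1 + 4×4 = 25 → [19, 17, 20, 25]

Linear: [8, 10, 8, 25, 11, 7, 12], Circular: [19, 17, 20, 25]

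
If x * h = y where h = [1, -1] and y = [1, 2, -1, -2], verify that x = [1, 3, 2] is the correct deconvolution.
Forward-compute [1, 3, 2] * [1, -1]: y[0] = 1×1 = 1; y[1] = 1×-1 + 3×1 = 2; y[2] = 3×-1 + 2×1 = -1; y[3] = 2×-1 = -2 → [1, 2, -1, -2]. Matches given y = [1, 2, -1, -2], so verified.

Verified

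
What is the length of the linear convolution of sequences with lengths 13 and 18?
Linear/full convolution length: m + n - 1 = 13 + 18 - 1 = 30

30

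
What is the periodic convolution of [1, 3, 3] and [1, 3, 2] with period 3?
Use y[k] = Σ_j s[j]·t[(k-j) mod 3]. y[0] = 1×1 + 3×2 + 3×3 = 16; y[1] = 1×3 + 3×1 + 3×2 = 12; y[2] = 1×2 + 3×3 + 3×1 = 14. Result: [16, 12, 14]

[16, 12, 14]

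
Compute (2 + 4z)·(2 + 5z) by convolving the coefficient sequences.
Ascending coefficients: a = [2, 4], b = [2, 5]. c[0] = 2×2 = 4; c[1] = 2×5 + 4×2 = 18; c[2] = 4×5 = 20. Result coefficients: [4, 18, 20] → 4 + 18z + 20z^2

4 + 18z + 20z^2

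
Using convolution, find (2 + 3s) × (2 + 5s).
Ascending coefficients: a = [2, 3], b = [2, 5]. c[0] = 2×2 = 4; c[1] = 2×5 + 3×2 = 16; c[2] = 3×5 = 15. Result coefficients: [4, 16, 15] → 4 + 16s + 15s^2

4 + 16s + 15s^2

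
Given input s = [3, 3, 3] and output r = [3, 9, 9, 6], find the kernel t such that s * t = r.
Output length 4 = len(s) + len(t) - 1 ⇒ len(t) = 2. Solve t forward using t[k] = (r[k] - Σ_{i≥1} s[i]·t[k-i]) / s[0]: t[0] = r[0] / s[0] = 3 / 3 = 1; t[1] = (r[1] - 3×1) / s[0] = (9 - 3×1) / 3 = 2. So t = [1, 2]. Forward-check [3, 3, 3] * [1, 2]: r[0] = 3×1 = 3; r[1] = 3×2 + 3×1 = 9; r[2] = 3×2 + 3×1 = 9; r[3] = 3×2 = 6 → [3, 9, 9, 6] ✓

[1, 2]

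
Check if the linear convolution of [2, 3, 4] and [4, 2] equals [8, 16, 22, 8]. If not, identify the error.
Recompute linear convolution of [2, 3, 4] and [4, 2]: y[0] = 2×4 = 8; y[1] = 2×2 + 3×4 = 16; y[2] = 3×2 + 4×4 = 22; y[3] = 4×2 = 8 → [8, 16, 22, 8]. Given [8, 16, 22, 8] matches, so answer: Yes

Yes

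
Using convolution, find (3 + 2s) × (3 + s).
Ascending coefficients: a = [3, 2], b = [3, 1]. c[0] = 3×3 = 9; c[1] = 3×1 + 2×3 = 9; c[2] = 2×1 = 2. Result coefficients: [9, 9, 2] → 9 + 9s + 2s^2

9 + 9s + 2s^2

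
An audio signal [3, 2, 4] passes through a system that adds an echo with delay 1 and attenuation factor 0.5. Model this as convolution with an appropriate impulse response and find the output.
Direct-path + delayed-attenuated-path model → impulse response h = [1, 0.5] (1 at lag 0, 0.5 at lag 1). Output y[n] = x[n] + 0.5·x[n - 1] (with x[n] = 0 outside 0..2): y[0] = 3 + 0.5×0 = 3; y[1] = 2 + 0.5×3 = 3.5; y[2] = 4 + 0.5×2 = 5.0; y[3] = 0 + 0.5×4 = 2.0. So y = [3, 3.5, 5.0, 2.0]

[3, 3.5, 5.0, 2.0]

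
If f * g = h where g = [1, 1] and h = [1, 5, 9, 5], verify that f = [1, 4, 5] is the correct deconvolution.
Forward-compute [1, 4, 5] * [1, 1]: h[0] = 1×1 = 1; h[1] = 1×1 + 4×1 = 5; h[2] = 4×1 + 5×1 = 9; h[3] = 5×1 = 5 → [1, 5, 9, 5]. Matches given h = [1, 5, 9, 5], so verified.

Verified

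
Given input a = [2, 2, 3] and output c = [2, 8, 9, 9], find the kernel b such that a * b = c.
Output length 4 = len(a) + len(b) - 1 ⇒ len(b) = 2. Solve b forward using b[k] = (c[k] - Σ_{i≥1} a[i]·b[k-i]) / a[0]: b[0] = c[0] / a[0] = 2 / 2 = 1; b[1] = (c[1] - 2×1) / a[0] = (8 - 2×1) / 2 = 3. So b = [1, 3]. Forward-check [2, 2, 3] * [1, 3]: c[0] = 2×1 = 2; c[1] = 2×3 + 2×1 = 8; c[2] = 2×3 + 3×1 = 9; c[3] = 3×3 = 9 → [2, 8, 9, 9] ✓

[1, 3]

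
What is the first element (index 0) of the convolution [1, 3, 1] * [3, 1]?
Use y[k] = Σ_i a[i]·b[k-i] at k=0. y[0] = 1×3 = 3

3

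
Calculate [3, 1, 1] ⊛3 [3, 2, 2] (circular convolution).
Use y[k] = Σ_j x[j]·h[(k-j) mod 3]. y[0] = 3×3 + 1×2 + 1×2 = 13; y[1] = 3×2 + 1×3 + 1×2 = 11; y[2] = 3×2 + 1×2 + 1×3 = 11. Result: [13, 11, 11]

[13, 11, 11]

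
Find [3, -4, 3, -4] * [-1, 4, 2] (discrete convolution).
y[0] = 3×-1 = -3; y[1] = 3×4 + -4×-1 = 16; y[2] = 3×2 + -4×4 + 3×-1 = -13; y[3] = -4×2 + 3×4 + -4×-1 = 8; y[4] = 3×2 + -4×4 = -10; y[5] = -4×2 = -8

[-3, 16, -13, 8, -10, -8]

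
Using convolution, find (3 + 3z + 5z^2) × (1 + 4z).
Ascending coefficients: a = [3, 3, 5], b = [1, 4]. c[0] = 3×1 = 3; c[1] = 3×4 + 3×1 = 15; c[2] = 3×4 + 5×1 = 17; c[3] = 5×4 = 20. Result coefficients: [3, 15, 17, 20] → 3 + 15z + 17z^2 + 20z^3

3 + 15z + 17z^2 + 20z^3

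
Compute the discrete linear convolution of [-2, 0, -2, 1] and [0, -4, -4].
y[0] = -2×0 = 0; y[1] = -2×-4 + 0×0 = 8; y[2] = -2×-4 + 0×-4 + -2×0 = 8; y[3] = 0×-4 + -2×-4 + 1×0 = 8; y[4] = -2×-4 + 1×-4 = 4; y[5] = 1×-4 = -4

[0, 8, 8, 8, 4, -4]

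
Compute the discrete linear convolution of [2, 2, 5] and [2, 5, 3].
y[0] = 2×2 = 4; y[1] = 2×5 + 2×2 = 14; y[2] = 2×3 + 2×5 + 5×2 = 26; y[3] = 2×3 + 5×5 = 31; y[4] = 5×3 = 15

[4, 14, 26, 31, 15]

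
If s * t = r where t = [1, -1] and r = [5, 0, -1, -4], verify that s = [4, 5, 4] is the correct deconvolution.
Forward-compute [4, 5, 4] * [1, -1]: r[0] = 4×1 = 4; r[1] = 4×-1 + 5×1 = 1; r[2] = 5×-1 + 4×1 = -1; r[3] = 4×-1 = -4 → [4, 1, -1, -4]. Does not match given r = [5, 0, -1, -4].

Not verified. [4, 5, 4] * [1, -1] = [4, 1, -1, -4], which differs from [5, 0, -1, -4] at index 0.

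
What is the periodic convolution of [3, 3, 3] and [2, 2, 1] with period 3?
Use y[k] = Σ_j x[j]·h[(k-j) mod 3]. y[0] = 3×2 + 3×1 + 3×2 = 15; y[1] = 3×2 + 3×2 + 3×1 = 15; y[2] = 3×1 + 3×2 + 3×2 = 15. Result: [15, 15, 15]

[15, 15, 15]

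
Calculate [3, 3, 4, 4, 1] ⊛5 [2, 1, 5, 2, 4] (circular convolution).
Use y[k] = Σ_j f[j]·g[(k-j) mod 5]. y[0] = 3×2 + 3×4 + 4×2 + 4×5 + 1×1 = 47; y[1] = 3×1 + 3×2 + 4×4 + 4×2 + 1×5 = 38; y[2] = 3×5 + 3×1 + 4×2 + 4×4 + 1×2 = 44; y[3] = 3×2 + 3×5 + 4×1 + 4×2 + 1×4 = 37; y[4] = 3×4 + 3×2 + 4×5 + 4×1 + 1×2 = 44. Result: [47, 38, 44, 37, 44]

[47, 38, 44, 37, 44]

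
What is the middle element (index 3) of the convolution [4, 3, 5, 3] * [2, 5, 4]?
Use y[k] = Σ_i a[i]·b[k-i] at k=3. y[3] = 3×4 + 5×5 + 3×2 = 43

43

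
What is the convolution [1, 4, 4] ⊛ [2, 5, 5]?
y[0] = 1×2 = 2; y[1] = 1×5 + 4×2 = 13; y[2] = 1×5 + 4×5 + 4×2 = 33; y[3] = 4×5 + 4×5 = 40; y[4] = 4×5 = 20

[2, 13, 33, 40, 20]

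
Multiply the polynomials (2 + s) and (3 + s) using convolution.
Ascending coefficients: a = [2, 1], b = [3, 1]. c[0] = 2×3 = 6; c[1] = 2×1 + 1×3 = 5; c[2] = 1×1 = 1. Result coefficients: [6, 5, 1] → 6 + 5s + s^2

6 + 5s + s^2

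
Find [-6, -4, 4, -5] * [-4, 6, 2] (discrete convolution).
y[0] = -6×-4 = 24; y[1] = -6×6 + -4×-4 = -20; y[2] = -6×2 + -4×6 + 4×-4 = -52; y[3] = -4×2 + 4×6 + -5×-4 = 36; y[4] = 4×2 + -5×6 = -22; y[5] = -5×2 = -10

[24, -20, -52, 36, -22, -10]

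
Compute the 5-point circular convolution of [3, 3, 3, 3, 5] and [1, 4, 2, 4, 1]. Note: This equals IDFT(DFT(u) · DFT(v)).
Either evaluate y[k] = Σ_j u[j]·v[(k-j) mod 5] directly, or use IDFT(DFT(u) · DFT(v)). y[0] = 3×1 + 3×1 + 3×4 + 3×2 + 5×4 = 44; y[1] = 3×4 + 3×1 + 3×1 + 3×4 + 5×2 = 40; y[2] = 3×2 + 3×4 + 3×1 + 3×1 + 5×4 = 44; y[3] = 3×4 + 3×2 + 3×4 + 3×1 + 5×1 = 38; y[4] = 3×1 + 3×4 + 3×2 + 3×4 + 5×1 = 38. Result: [44, 40, 44, 38, 38]

[44, 40, 44, 38, 38]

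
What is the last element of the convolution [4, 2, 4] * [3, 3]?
Use y[k] = Σ_i a[i]·b[k-i] at k=3. y[3] = 4×3 = 12

12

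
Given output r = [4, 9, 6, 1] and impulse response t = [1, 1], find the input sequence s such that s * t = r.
Deconvolve r=[4, 9, 6, 1] by t=[1, 1]. Since t[0]=1, solve forward: s[0] = r[0] / 1 = 4; s[1] = (r[1] - 4×1) / 1 = 5; s[2] = (r[2] - 5×1) / 1 = 1. So s = [4, 5, 1]. Check by forward convolution: r[0] = 4×1 = 4; r[1] = 4×1 + 5×1 = 9; r[2] = 5×1 + 1×1 = 6; r[3] = 1×1 = 1

[4, 5, 1]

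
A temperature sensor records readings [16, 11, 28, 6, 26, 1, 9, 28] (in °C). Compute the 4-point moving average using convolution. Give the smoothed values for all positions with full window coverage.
4-point moving average kernel = [1, 1, 1, 1]. Apply in 'valid' mode (full window coverage): avg[0] = (16 + 11 + 28 + 6) / 4 = 15.25; avg[1] = (11 + 28 + 6 + 26) / 4 = 17.75; avg[2] = (28 + 6 + 26 + 1) / 4 = 15.25; avg[3] = (6 + 26 + 1 + 9) / 4 = 10.5; avg[4] = (26 + 1 + 9 + 28) / 4 = 16.0. Smoothed values: [15.25, 17.75, 15.25, 10.5, 16.0]

[15.25, 17.75, 15.25, 10.5, 16.0]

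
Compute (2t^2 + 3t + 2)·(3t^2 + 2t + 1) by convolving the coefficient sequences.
Ascending coefficients: a = [2, 3, 2], b = [1, 2, 3]. c[0] = 2×1 = 2; c[1] = 2×2 + 3×1 = 7; c[2] = 2×3 + 3×2 + 2×1 = 14; c[3] = 3×3 + 2×2 = 13; c[4] = 2×3 = 6. Result coefficients: [2, 7, 14, 13, 6] → 6t^4 + 13t^3 + 14t^2 + 7t + 2

6t^4 + 13t^3 + 14t^2 + 7t + 2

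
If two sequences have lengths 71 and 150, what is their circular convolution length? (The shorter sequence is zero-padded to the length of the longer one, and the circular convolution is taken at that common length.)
Circular convolution (zero-padding the shorter input) has length max(m, n) = max(71, 150) = 150

150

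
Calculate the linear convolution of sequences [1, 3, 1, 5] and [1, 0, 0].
y[0] = 1×1 = 1; y[1] = 1×0 + 3×1 = 3; y[2] = 1×0 + 3×0 + 1×1 = 1; y[3] = 3×0 + 1×0 + 5×1 = 5; y[4] = 1×0 + 5×0 = 0; y[5] = 5×0 = 0

[1, 3, 1, 5, 0, 0]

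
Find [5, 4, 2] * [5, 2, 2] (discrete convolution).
y[0] = 5×5 = 25; y[1] = 5×2 + 4×5 = 30; y[2] = 5×2 + 4×2 + 2×5 = 28; y[3] = 4×2 + 2×2 = 12; y[4] = 2×2 = 4

[25, 30, 28, 12, 4]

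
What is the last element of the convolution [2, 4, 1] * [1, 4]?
Use y[k] = Σ_i a[i]·b[k-i] at k=3. y[3] = 1×4 = 4

4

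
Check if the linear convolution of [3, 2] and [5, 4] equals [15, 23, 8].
Recompute linear convolution of [3, 2] and [5, 4]: y[0] = 3×5 = 15; y[1] = 3×4 + 2×5 = 22; y[2] = 2×4 = 8 → [15, 22, 8]. Compare to given [15, 23, 8]: they differ at index 1: given 23, correct 22, so answer: No

No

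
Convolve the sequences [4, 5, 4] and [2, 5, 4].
y[0] = 4×2 = 8; y[1] = 4×5 + 5×2 = 30; y[2] = 4×4 + 5×5 + 4×2 = 49; y[3] = 5×4 + 4×5 = 40; y[4] = 4×4 = 16

[8, 30, 49, 40, 16]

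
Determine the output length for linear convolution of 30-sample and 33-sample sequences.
Linear/full convolution length: m + n - 1 = 30 + 33 - 1 = 62

62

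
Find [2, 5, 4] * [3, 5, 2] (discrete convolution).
y[0] = 2×3 = 6; y[1] = 2×5 + 5×3 = 25; y[2] = 2×2 + 5×5 + 4×3 = 41; y[3] = 5×2 + 4×5 = 30; y[4] = 4×2 = 8

[6, 25, 41, 30, 8]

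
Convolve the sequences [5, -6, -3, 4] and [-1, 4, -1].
y[0] = 5×-1 = -5; y[1] = 5×4 + -6×-1 = 26; y[2] = 5×-1 + -6×4 + -3×-1 = -26; y[3] = -6×-1 + -3×4 + 4×-1 = -10; y[4] = -3×-1 + 4×4 = 19; y[5] = 4×-1 = -4

[-5, 26, -26, -10, 19, -4]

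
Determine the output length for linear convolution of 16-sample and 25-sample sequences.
Linear/full convolution length: m + n - 1 = 16 + 25 - 1 = 40

40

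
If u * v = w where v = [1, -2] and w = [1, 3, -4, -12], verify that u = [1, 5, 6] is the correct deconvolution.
Forward-compute [1, 5, 6] * [1, -2]: w[0] = 1×1 = 1; w[1] = 1×-2 + 5×1 = 3; w[2] = 5×-2 + 6×1 = -4; w[3] = 6×-2 = -12 → [1, 3, -4, -12]. Matches given w = [1, 3, -4, -12], so verified.

Verified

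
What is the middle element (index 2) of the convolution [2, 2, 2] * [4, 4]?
Use y[k] = Σ_i a[i]·b[k-i] at k=2. y[2] = 2×4 + 2×4 = 16

16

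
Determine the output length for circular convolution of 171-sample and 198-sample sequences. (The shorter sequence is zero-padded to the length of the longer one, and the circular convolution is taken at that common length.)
Circular convolution (zero-padding the shorter input) has length max(m, n) = max(171, 198) = 198

198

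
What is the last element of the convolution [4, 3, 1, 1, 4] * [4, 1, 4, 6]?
Use y[k] = Σ_i a[i]·b[k-i] at k=7. y[7] = 4×6 = 24

24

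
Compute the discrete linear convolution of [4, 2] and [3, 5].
y[0] = 4×3 = 12; y[1] = 4×5 + 2×3 = 26; y[2] = 2×5 = 10

[12, 26, 10]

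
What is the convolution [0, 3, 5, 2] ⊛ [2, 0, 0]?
y[0] = 0×2 = 0; y[1] = 0×0 + 3×2 = 6; y[2] = 0×0 + 3×0 + 5×2 = 10; y[3] = 3×0 + 5×0 + 2×2 = 4; y[4] = 5×0 + 2×0 = 0; y[5] = 2×0 = 0

[0, 6, 10, 4, 0, 0]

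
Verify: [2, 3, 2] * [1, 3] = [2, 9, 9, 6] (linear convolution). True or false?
Recompute linear convolution of [2, 3, 2] and [1, 3]: y[0] = 2×1 = 2; y[1] = 2×3 + 3×1 = 9; y[2] = 3×3 + 2×1 = 11; y[3] = 2×3 = 6 → [2, 9, 11, 6]. Compare to given [2, 9, 9, 6]: they differ at index 2: given 9, correct 11, so answer: No

No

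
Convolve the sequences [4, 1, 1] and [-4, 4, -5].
y[0] = 4×-4 = -16; y[1] = 4×4 + 1×-4 = 12; y[2] = 4×-5 + 1×4 + 1×-4 = -20; y[3] = 1×-5 + 1×4 = -1; y[4] = 1×-5 = -5

[-16, 12, -20, -1, -5]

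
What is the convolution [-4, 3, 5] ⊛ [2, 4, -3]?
y[0] = -4×2 = -8; y[1] = -4×4 + 3×2 = -10; y[2] = -4×-3 + 3×4 + 5×2 = 34; y[3] = 3×-3 + 5×4 = 11; y[4] = 5×-3 = -15

[-8, -10, 34, 11, -15]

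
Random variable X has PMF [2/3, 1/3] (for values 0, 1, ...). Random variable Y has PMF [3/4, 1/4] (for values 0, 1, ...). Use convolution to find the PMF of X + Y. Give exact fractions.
P(X+Y=k) = Σ_i P(X=i)·P(Y=k-i) — a convolution of [2/3, 1/3] and [3/4, 1/4]. P(X+Y=0) = (2/3)×(3/4) = 1/2; P(X+Y=1) = (2/3)×(1/4) + (1/3)×(3/4) = 1/6 + 1/4 = 5/12; P(X+Y=2) = (1/3)×(1/4) = 1/12. PMF: [1/2, 5/12, 1/12] (sums to 1 ✓)

[1/2, 5/12, 1/12]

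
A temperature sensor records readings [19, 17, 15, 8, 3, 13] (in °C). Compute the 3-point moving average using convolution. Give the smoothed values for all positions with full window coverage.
3-point moving average kernel = [1, 1, 1]. Apply in 'valid' mode (full window coverage): avg[0] = (19 + 17 + 15) / 3 = 17.0; avg[1] = (17 + 15 + 8) / 3 = 13.33; avg[2] = (15 + 8 + 3) / 3 = 8.67; avg[3] = (8 + 3 + 13) / 3 = 8.0. Smoothed values: [17.0, 13.33, 8.67, 8.0]

[17.0, 13.33, 8.67, 8.0]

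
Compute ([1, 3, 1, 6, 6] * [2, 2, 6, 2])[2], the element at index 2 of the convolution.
Use y[k] = Σ_i a[i]·b[k-i] at k=2. y[2] = 1×6 + 3×2 + 1×2 = 14

14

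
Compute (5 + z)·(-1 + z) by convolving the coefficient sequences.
Ascending coefficients: a = [5, 1], b = [-1, 1]. c[0] = 5×-1 = -5; c[1] = 5×1 + 1×-1 = 4; c[2] = 1×1 = 1. Result coefficients: [-5, 4, 1] → -5 + 4z + z^2

-5 + 4z + z^2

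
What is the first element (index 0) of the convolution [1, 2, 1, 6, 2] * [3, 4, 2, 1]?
Use y[k] = Σ_i a[i]·b[k-i] at k=0. y[0] = 1×3 = 3

3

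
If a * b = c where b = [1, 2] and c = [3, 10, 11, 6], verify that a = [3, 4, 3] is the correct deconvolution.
Forward-compute [3, 4, 3] * [1, 2]: c[0] = 3×1 = 3; c[1] = 3×2 + 4×1 = 10; c[2] = 4×2 + 3×1 = 11; c[3] = 3×2 = 6 → [3, 10, 11, 6]. Matches given c = [3, 10, 11, 6], so verified.

Verified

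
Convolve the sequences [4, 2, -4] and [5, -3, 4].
y[0] = 4×5 = 20; y[1] = 4×-3 + 2×5 = -2; y[2] = 4×4 + 2×-3 + -4×5 = -10; y[3] = 2×4 + -4×-3 = 20; y[4] = -4×4 = -16

[20, -2, -10, 20, -16]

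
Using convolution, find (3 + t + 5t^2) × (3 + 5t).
Ascending coefficients: a = [3, 1, 5], b = [3, 5]. c[0] = 3×3 = 9; c[1] = 3×5 + 1×3 = 18; c[2] = 1×5 + 5×3 = 20; c[3] = 5×5 = 25. Result coefficients: [9, 18, 20, 25] → 9 + 18t + 20t^2 + 25t^3

9 + 18t + 20t^2 + 25t^3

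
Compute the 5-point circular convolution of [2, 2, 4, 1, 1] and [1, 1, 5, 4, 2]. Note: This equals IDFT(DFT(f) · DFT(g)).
Either evaluate y[k] = Σ_j f[j]·g[(k-j) mod 5] directly, or use IDFT(DFT(f) · DFT(g)). y[0] = 2×1 + 2×2 + 4×4 + 1×5 + 1×1 = 28; y[1] = 2×1 + 2×1 + 4×2 + 1×4 + 1×5 = 21; y[2] = 2×5 + 2×1 + 4×1 + 1×2 + 1×4 = 22; y[3] = 2×4 + 2×5 + 4×1 + 1×1 + 1×2 = 25; y[4] = 2×2 + 2×4 + 4×5 + 1×1 + 1×1 = 34. Result: [28, 21, 22, 25, 34]

[28, 21, 22, 25, 34]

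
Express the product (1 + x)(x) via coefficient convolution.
Ascending coefficients: a = [1, 1], b = [0, 1]. c[0] = 1×0 = 0; c[1] = 1×1 + 1×0 = 1; c[2] = 1×1 = 1. Result coefficients: [0, 1, 1] → x + x^2

x + x^2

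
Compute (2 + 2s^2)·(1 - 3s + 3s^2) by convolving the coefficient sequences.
Ascending coefficients: a = [2, 0, 2], b = [1, -3, 3]. c[0] = 2×1 = 2; c[1] = 2×-3 + 0×1 = -6; c[2] = 2×3 + 0×-3 + 2×1 = 8; c[3] = 0×3 + 2×-3 = -6; c[4] = 2×3 = 6. Result coefficients: [2, -6, 8, -6, 6] → 2 - 6s + 8s^2 - 6s^3 + 6s^4

2 - 6s + 8s^2 - 6s^3 + 6s^4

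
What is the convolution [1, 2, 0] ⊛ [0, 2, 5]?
y[0] = 1×0 = 0; y[1] = 1×2 + 2×0 = 2; y[2] = 1×5 + 2×2 + 0×0 = 9; y[3] = 2×5 + 0×2 = 10; y[4] = 0×5 = 0

[0, 2, 9, 10, 0]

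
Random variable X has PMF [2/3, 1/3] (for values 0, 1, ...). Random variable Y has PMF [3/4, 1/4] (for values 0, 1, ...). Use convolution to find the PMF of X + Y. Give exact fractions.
P(X+Y=k) = Σ_i P(X=i)·P(Y=k-i) — a convolution of [2/3, 1/3] and [3/4, 1/4]. P(X+Y=0) = (2/3)×(3/4) = 1/2; P(X+Y=1) = (2/3)×(1/4) + (1/3)×(3/4) = 1/6 + 1/4 = 5/12; P(X+Y=2) = (1/3)×(1/4) = 1/12. PMF: [1/2, 5/12, 1/12] (sums to 1 ✓)

[1/2, 5/12, 1/12]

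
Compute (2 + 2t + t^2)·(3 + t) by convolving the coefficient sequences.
Ascending coefficients: a = [2, 2, 1], b = [3, 1]. c[0] = 2×3 = 6; c[1] = 2×1 + 2×3 = 8; c[2] = 2×1 + 1×3 = 5; c[3] = 1×1 = 1. Result coefficients: [6, 8, 5, 1] → 6 + 8t + 5t^2 + t^3

6 + 8t + 5t^2 + t^3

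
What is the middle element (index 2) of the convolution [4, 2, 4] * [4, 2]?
Use y[k] = Σ_i a[i]·b[k-i] at k=2. y[2] = 2×2 + 4×4 = 20

20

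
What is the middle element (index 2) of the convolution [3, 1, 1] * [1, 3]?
Use y[k] = Σ_i a[i]·b[k-i] at k=2. y[2] = 1×3 + 1×1 = 4

4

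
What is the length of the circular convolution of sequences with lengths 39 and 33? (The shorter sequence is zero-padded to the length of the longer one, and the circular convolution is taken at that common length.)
Circular convolution (zero-padding the shorter input) has length max(m, n) = max(39, 33) = 39

39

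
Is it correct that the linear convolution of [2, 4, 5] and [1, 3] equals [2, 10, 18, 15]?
Recompute linear convolution of [2, 4, 5] and [1, 3]: y[0] = 2×1 = 2; y[1] = 2×3 + 4×1 = 10; y[2] = 4×3 + 5×1 = 17; y[3] = 5×3 = 15 → [2, 10, 17, 15]. Compare to given [2, 10, 18, 15]: they differ at index 2: given 18, correct 17, so answer: No

No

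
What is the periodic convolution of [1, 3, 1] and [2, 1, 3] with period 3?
Use y[k] = Σ_j a[j]·b[(k-j) mod 3]. y[0] = 1×2 + 3×3 + 1×1 = 12; y[1] = 1×1 + 3×2 + 1×3 = 10; y[2] = 1×3 + 3×1 + 1×2 = 8. Result: [12, 10, 8]

[12, 10, 8]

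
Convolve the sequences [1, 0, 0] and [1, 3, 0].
y[0] = 1×1 = 1; y[1] = 1×3 + 0×1 = 3; y[2] = 1×0 + 0×3 + 0×1 = 0; y[3] = 0×0 + 0×3 = 0; y[4] = 0×0 = 0

[1, 3, 0, 0, 0]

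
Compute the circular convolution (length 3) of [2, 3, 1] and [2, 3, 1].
Use y[k] = Σ_j u[j]·v[(k-j) mod 3]. y[0] = 2×2 + 3×1 + 1×3 = 10; y[1] = 2×3 + 3×2 + 1×1 = 13; y[2] = 2×1 + 3×3 + 1×2 = 13. Result: [10, 13, 13]

[10, 13, 13]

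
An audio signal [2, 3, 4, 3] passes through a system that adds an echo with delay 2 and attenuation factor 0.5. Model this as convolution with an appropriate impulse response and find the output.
Direct-path + delayed-attenuated-path model → impulse response h = [1, 0, 0.5] (1 at lag 0, 0.5 at lag 2). Output y[n] = x[n] + 0.5·x[n - 2] (with x[n] = 0 outside 0..3): y[0] = 2 + 0.5×0 = 2; y[1] = 3 + 0.5×0 = 3; y[2] = 4 + 0.5×2 = 5.0; y[3] = 3 + 0.5×3 = 4.5; y[4] = 0 + 0.5×4 = 2.0; y[5] = 0 + 0.5×3 = 1.5. So y = [2, 3, 5.0, 4.5, 2.0, 1.5]

[2, 3, 5.0, 4.5, 2.0, 1.5]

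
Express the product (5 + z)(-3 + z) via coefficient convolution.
Ascending coefficients: a = [5, 1], b = [-3, 1]. c[0] = 5×-3 = -15; c[1] = 5×1 + 1×-3 = 2; c[2] = 1×1 = 1. Result coefficients: [-15, 2, 1] → -15 + 2z + z^2

-15 + 2z + z^2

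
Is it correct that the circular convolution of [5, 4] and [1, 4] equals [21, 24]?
Recompute circular convolution of [5, 4] and [1, 4]: y[0] = 5×1 + 4×4 = 21; y[1] = 5×4 + 4×1 = 24 → [21, 24]. Given [21, 24] matches, so answer: Yes

Yes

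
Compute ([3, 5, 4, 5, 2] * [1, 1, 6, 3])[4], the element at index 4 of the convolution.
Use y[k] = Σ_i a[i]·b[k-i] at k=4. y[4] = 5×3 + 4×6 + 5×1 + 2×1 = 46

46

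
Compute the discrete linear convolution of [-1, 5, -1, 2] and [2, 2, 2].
y[0] = -1×2 = -2; y[1] = -1×2 + 5×2 = 8; y[2] = -1×2 + 5×2 + -1×2 = 6; y[3] = 5×2 + -1×2 + 2×2 = 12; y[4] = -1×2 + 2×2 = 2; y[5] = 2×2 = 4

[-2, 8, 6, 12, 2, 4]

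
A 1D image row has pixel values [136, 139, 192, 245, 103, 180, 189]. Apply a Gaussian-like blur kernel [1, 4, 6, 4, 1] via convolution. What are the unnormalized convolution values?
Convolve image row [136, 139, 192, 245, 103, 180, 189] with kernel [1, 4, 6, 4, 1]: y[0] = 136×1 = 136; y[1] = 136×4 + 139×1 = 683; y[2] = 136×6 + 139×4 + 192×1 = 1564; y[3] = 136×4 + 139×6 + 192×4 + 245×1 = 2391; y[4] = 136×1 + 139×4 + 192×6 + 245×4 + 103×1 = 2927; y[5] = 139×1 + 192×4 + 245×6 + 103×4 + 180×1 = 2969; y[6] = 192×1 + 245×4 + 103×6 + 180×4 + 189×1 = 2699; y[7] = 245×1 + 103×4 + 180×6 + 189×4 = 2493; y[8] = 103×1 + 180×4 + 189×6 = 1957; y[9] = 180×1 + 189×4 = 936; y[10] = 189×1 = 189 → [136, 683, 1564, 2391, 2927, 2969, 2699, 2493, 1957, 936, 189]. Normalization factor = sum(kernel) = 16.

[136, 683, 1564, 2391, 2927, 2969, 2699, 2493, 1957, 936, 189]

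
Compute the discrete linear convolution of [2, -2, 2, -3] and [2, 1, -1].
y[0] = 2×2 = 4; y[1] = 2×1 + -2×2 = -2; y[2] = 2×-1 + -2×1 + 2×2 = 0; y[3] = -2×-1 + 2×1 + -3×2 = -2; y[4] = 2×-1 + -3×1 = -5; y[5] = -3×-1 = 3

[4, -2, 0, -2, -5, 3]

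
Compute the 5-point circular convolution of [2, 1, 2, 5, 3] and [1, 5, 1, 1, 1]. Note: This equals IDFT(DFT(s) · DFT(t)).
Either evaluate y[k] = Σ_j s[j]·t[(k-j) mod 5] directly, or use IDFT(DFT(s) · DFT(t)). y[0] = 2×1 + 1×1 + 2×1 + 5×1 + 3×5 = 25; y[1] = 2×5 + 1×1 + 2×1 + 5×1 + 3×1 = 21; y[2] = 2×1 + 1×5 + 2×1 + 5×1 + 3×1 = 17; y[3] = 2×1 + 1×1 + 2×5 + 5×1 + 3×1 = 21; y[4] = 2×1 + 1×1 + 2×1 + 5×5 + 3×1 = 33. Result: [25, 21, 17, 21, 33]

[25, 21, 17, 21, 33]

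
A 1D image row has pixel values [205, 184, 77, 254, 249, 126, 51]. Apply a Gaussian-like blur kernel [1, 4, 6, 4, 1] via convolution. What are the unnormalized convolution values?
Convolve image row [205, 184, 77, 254, 249, 126, 51] with kernel [1, 4, 6, 4, 1]: y[0] = 205×1 = 205; y[1] = 205×4 + 184×1 = 1004; y[2] = 205×6 + 184×4 + 77×1 = 2043; y[3] = 205×4 + 184×6 + 77×4 + 254×1 = 2486; y[4] = 205×1 + 184×4 + 77×6 + 254×4 + 249×1 = 2668; y[5] = 184×1 + 77×4 + 254×6 + 249×4 + 126×1 = 3138; y[6] = 77×1 + 254×4 + 249×6 + 126×4 + 51×1 = 3142; y[7] = 254×1 + 249×4 + 126×6 + 51×4 = 2210; y[8] = 249×1 + 126×4 + 51×6 = 1059; y[9] = 126×1 + 51×4 = 330; y[10] = 51×1 = 51 → [205, 1004, 2043, 2486, 2668, 3138, 3142, 2210, 1059, 330, 51]. Normalization factor = sum(kernel) = 16.

[205, 1004, 2043, 2486, 2668, 3138, 3142, 2210, 1059, 330, 51]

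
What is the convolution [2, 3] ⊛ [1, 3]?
y[0] = 2×1 = 2; y[1] = 2×3 + 3×1 = 9; y[2] = 3×3 = 9

[2, 9, 9]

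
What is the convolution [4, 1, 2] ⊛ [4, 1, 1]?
y[0] = 4×4 = 16; y[1] = 4×1 + 1×4 = 8; y[2] = 4×1 + 1×1 + 2×4 = 13; y[3] = 1×1 + 2×1 = 3; y[4] = 2×1 = 2

[16, 8, 13, 3, 2]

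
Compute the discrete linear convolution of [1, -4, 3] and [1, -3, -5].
y[0] = 1×1 = 1; y[1] = 1×-3 + -4×1 = -7; y[2] = 1×-5 + -4×-3 + 3×1 = 10; y[3] = -4×-5 + 3×-3 = 11; y[4] = 3×-5 = -15

[1, -7, 10, 11, -15]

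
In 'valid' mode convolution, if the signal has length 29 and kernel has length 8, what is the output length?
'Valid' mode counts only positions where the kernel fully overlaps the signal: m - n + 1 = 29 - 8 + 1 = 22

22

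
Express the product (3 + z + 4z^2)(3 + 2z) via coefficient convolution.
Ascending coefficients: a = [3, 1, 4], b = [3, 2]. c[0] = 3×3 = 9; c[1] = 3×2 + 1×3 = 9; c[2] = 1×2 + 4×3 = 14; c[3] = 4×2 = 8. Result coefficients: [9, 9, 14, 8] → 9 + 9z + 14z^2 + 8z^3

9 + 9z + 14z^2 + 8z^3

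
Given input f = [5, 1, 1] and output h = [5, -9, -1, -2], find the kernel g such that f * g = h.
Output length 4 = len(f) + len(g) - 1 ⇒ len(g) = 2. Solve g forward using g[k] = (h[k] - Σ_{i≥1} f[i]·g[k-i]) / f[0]: g[0] = h[0] / f[0] = 5 / 5 = 1; g[1] = (h[1] - 1×1) / f[0] = (-9 - 1×1) / 5 = -2. So g = [1, -2]. Forward-check [5, 1, 1] * [1, -2]: h[0] = 5×1 = 5; h[1] = 5×-2 + 1×1 = -9; h[2] = 1×-2 + 1×1 = -1; h[3] = 1×-2 = -2 → [5, -9, -1, -2] ✓

[1, -2]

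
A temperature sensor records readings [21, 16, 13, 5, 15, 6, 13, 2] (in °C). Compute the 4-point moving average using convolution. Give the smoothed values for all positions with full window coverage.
4-point moving average kernel = [1, 1, 1, 1]. Apply in 'valid' mode (full window coverage): avg[0] = (21 + 16 + 13 + 5) / 4 = 13.75; avg[1] = (16 + 13 + 5 + 15) / 4 = 12.25; avg[2] = (13 + 5 + 15 + 6) / 4 = 9.75; avg[3] = (5 + 15 + 6 + 13) / 4 = 9.75; avg[4] = (15 + 6 + 13 + 2) / 4 = 9.0. Smoothed values: [13.75, 12.25, 9.75, 9.75, 9.0]

[13.75, 12.25, 9.75, 9.75, 9.0]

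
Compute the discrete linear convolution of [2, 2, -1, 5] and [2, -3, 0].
y[0] = 2×2 = 4; y[1] = 2×-3 + 2×2 = -2; y[2] = 2×0 + 2×-3 + -1×2 = -8; y[3] = 2×0 + -1×-3 + 5×2 = 13; y[4] = -1×0 + 5×-3 = -15; y[5] = 5×0 = 0

[4, -2, -8, 13, -15, 0]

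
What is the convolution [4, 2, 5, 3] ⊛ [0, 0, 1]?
y[0] = 4×0 = 0; y[1] = 4×0 + 2×0 = 0; y[2] = 4×1 + 2×0 + 5×0 = 4; y[3] = 2×1 + 5×0 + 3×0 = 2; y[4] = 5×1 + 3×0 = 5; y[5] = 3×1 = 3

[0, 0, 4, 2, 5, 3]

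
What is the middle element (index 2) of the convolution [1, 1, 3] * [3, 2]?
Use y[k] = Σ_i a[i]·b[k-i] at k=2. y[2] = 1×2 + 3×3 = 11

11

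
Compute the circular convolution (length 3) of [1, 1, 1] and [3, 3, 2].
Use y[k] = Σ_j s[j]·t[(k-j) mod 3]. y[0] = 1×3 + 1×2 + 1×3 = 8; y[1] = 1×3 + 1×3 + 1×2 = 8; y[2] = 1×2 + 1×3 + 1×3 = 8. Result: [8, 8, 8]

[8, 8, 8]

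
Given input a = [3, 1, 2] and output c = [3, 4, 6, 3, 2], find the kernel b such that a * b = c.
Output length 5 = len(a) + len(b) - 1 ⇒ len(b) = 3. Solve b forward using b[k] = (c[k] - Σ_{i≥1} a[i]·b[k-i]) / a[0]: b[0] = c[0] / a[0] = 3 / 3 = 1; b[1] = (c[1] - 1×1) / a[0] = (4 - 1×1) / 3 = 1; b[2] = (c[2] - 1×1 - 2×1) / a[0] = (6 - 1×1 - 2×1) / 3 = 1. So b = [1, 1, 1]. Forward-check [3, 1, 2] * [1, 1, 1]: c[0] = 3×1 = 3; c[1] = 3×1 + 1×1 = 4; c[2] = 3×1 + 1×1 + 2×1 = 6; c[3] = 1×1 + 2×1 = 3; c[4] = 2×1 = 2 → [3, 4, 6, 3, 2] ✓

[1, 1, 1]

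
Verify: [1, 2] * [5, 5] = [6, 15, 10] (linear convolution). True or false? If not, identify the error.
Recompute linear convolution of [1, 2] and [5, 5]: y[0] = 1×5 = 5; y[1] = 1×5 + 2×5 = 15; y[2] = 2×5 = 10 → [5, 15, 10]. Compare to given [6, 15, 10]: they differ at index 0: given 6, correct 5, so answer: No

No. Error at index 0: given 6, correct 5.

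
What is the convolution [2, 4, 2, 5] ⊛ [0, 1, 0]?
y[0] = 2×0 = 0; y[1] = 2×1 + 4×0 = 2; y[2] = 2×0 + 4×1 + 2×0 = 4; y[3] = 4×0 + 2×1 + 5×0 = 2; y[4] = 2×0 + 5×1 = 5; y[5] = 5×0 = 0

[0, 2, 4, 2, 5, 0]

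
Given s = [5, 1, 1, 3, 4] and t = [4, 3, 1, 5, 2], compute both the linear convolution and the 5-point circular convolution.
Linear: y_lin[0] = 5×4 = 20; y_lin[1] = 5×3 + 1×4 = 19; y_lin[2] = 5×1 + 1×3 + 1×4 = 12; y_lin[3] = 5×5 + 1×1 + 1×3 + 3×4 = 41; y_lin[4] = 5×2 + 1×5 + 1×1 + 3×3 + 4×4 = 41; y_lin[5] = 1×2 + 1×5 + 3×1 + 4×3 = 22; y_lin[6] = 1×2 + 3×5 + 4×1 = 21; y_lin[7] = 3×2 + 4×5 = 26; y_lin[8] = 4×2 = 8 → [20, 19, 12, 41, 41, 22, 21, 26, 8]. Circular (length 5): y[0] = 5×4 + 1×2 + 1×5 + 3×1 + 4×3 = 42; y[1] = 5×3 + 1×4 + 1×2 + 3×5 + 4×1 = 40; y[2] = 5×1 + 1×3 + 1×4 + 3×2 + 4×5 = 38; y[3] = 5×5 + 1×1 + 1×3 + 3×4 + 4×2 = 49; y[4] = 5×2 + 1×5 + 1×1 + 3×3 + 4×4 = 41 → [42, 40, 38, 49, 41]

Linear: [20, 19, 12, 41, 41, 22, 21, 26, 8], Circular: [42, 40, 38, 49, 41]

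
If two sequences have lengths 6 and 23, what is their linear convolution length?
Linear/full convolution length: m + n - 1 = 6 + 23 - 1 = 28

28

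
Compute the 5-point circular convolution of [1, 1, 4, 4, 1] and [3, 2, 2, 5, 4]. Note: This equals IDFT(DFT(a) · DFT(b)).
Either evaluate y[k] = Σ_j a[j]·b[(k-j) mod 5] directly, or use IDFT(DFT(a) · DFT(b)). y[0] = 1×3 + 1×4 + 4×5 + 4×2 + 1×2 = 37; y[1] = 1×2 + 1×3 + 4×4 + 4×5 + 1×2 = 43; y[2] = 1×2 + 1×2 + 4×3 + 4×4 + 1×5 = 37; y[3] = 1×5 + 1×2 + 4×2 + 4×3 + 1×4 = 31; y[4] = 1×4 + 1×5 + 4×2 + 4×2 + 1×3 = 28. Result: [37, 43, 37, 31, 28]

[37, 43, 37, 31, 28]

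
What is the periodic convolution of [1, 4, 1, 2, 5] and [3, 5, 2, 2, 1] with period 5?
Use y[k] = Σ_j s[j]·t[(k-j) mod 5]. y[0] = 1×3 + 4×1 + 1×2 + 2×2 + 5×5 = 38; y[1] = 1×5 + 4×3 + 1×1 + 2×2 + 5×2 = 32; y[2] = 1×2 + 4×5 + 1×3 + 2×1 + 5×2 = 37; y[3] = 1×2 + 4×2 + 1×5 + 2×3 + 5×1 = 26; y[4] = 1×1 + 4×2 + 1×2 + 2×5 + 5×3 = 36. Result: [38, 32, 37, 26, 36]

[38, 32, 37, 26, 36]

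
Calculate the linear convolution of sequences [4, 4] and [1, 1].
y[0] = 4×1 = 4; y[1] = 4×1 + 4×1 = 8; y[2] = 4×1 = 4

[4, 8, 4]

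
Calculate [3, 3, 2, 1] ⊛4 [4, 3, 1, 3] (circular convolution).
Use y[k] = Σ_j s[j]·t[(k-j) mod 4]. y[0] = 3×4 + 3×3 + 2×1 + 1×3 = 26; y[1] = 3×3 + 3×4 + 2×3 + 1×1 = 28; y[2] = 3×1 + 3×3 + 2×4 + 1×3 = 23; y[3] = 3×3 + 3×1 + 2×3 + 1×4 = 22. Result: [26, 28, 23, 22]

[26, 28, 23, 22]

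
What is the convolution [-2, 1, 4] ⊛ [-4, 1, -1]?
y[0] = -2×-4 = 8; y[1] = -2×1 + 1×-4 = -6; y[2] = -2×-1 + 1×1 + 4×-4 = -13; y[3] = 1×-1 + 4×1 = 3; y[4] = 4×-1 = -4

[8, -6, -13, 3, -4]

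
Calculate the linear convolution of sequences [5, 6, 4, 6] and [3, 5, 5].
y[0] = 5×3 = 15; y[1] = 5×5 + 6×3 = 43; y[2] = 5×5 + 6×5 + 4×3 = 67; y[3] = 6×5 + 4×5 + 6×3 = 68; y[4] = 4×5 + 6×5 = 50; y[5] = 6×5 = 30

[15, 43, 67, 68, 50, 30]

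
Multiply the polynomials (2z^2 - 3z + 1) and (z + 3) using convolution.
Ascending coefficients: a = [1, -3, 2], b = [3, 1]. c[0] = 1×3 = 3; c[1] = 1×1 + -3×3 = -8; c[2] = -3×1 + 2×3 = 3; c[3] = 2×1 = 2. Result coefficients: [3, -8, 3, 2] → 2z^3 + 3z^2 - 8z + 3

2z^3 + 3z^2 - 8z + 3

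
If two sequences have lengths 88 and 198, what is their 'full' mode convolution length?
Linear/full convolution length: m + n - 1 = 88 + 198 - 1 = 285

285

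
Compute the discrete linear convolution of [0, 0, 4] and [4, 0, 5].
y[0] = 0×4 = 0; y[1] = 0×0 + 0×4 = 0; y[2] = 0×5 + 0×0 + 4×4 = 16; y[3] = 0×5 + 4×0 = 0; y[4] = 4×5 = 20

[0, 0, 16, 0, 20]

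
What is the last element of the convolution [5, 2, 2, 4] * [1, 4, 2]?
Use y[k] = Σ_i a[i]·b[k-i] at k=5. y[5] = 4×2 = 8

8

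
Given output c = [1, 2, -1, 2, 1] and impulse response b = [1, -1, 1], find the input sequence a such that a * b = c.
Deconvolve c=[1, 2, -1, 2, 1] by b=[1, -1, 1]. Since b[0]=1, solve forward: a[0] = c[0] / 1 = 1; a[1] = (c[1] - 1×-1) / 1 = 3; a[2] = (c[2] - 3×-1 - 1×1) / 1 = 1. So a = [1, 3, 1]. Check by forward convolution: c[0] = 1×1 = 1; c[1] = 1×-1 + 3×1 = 2; c[2] = 1×1 + 3×-1 + 1×1 = -1; c[3] = 3×1 + 1×-1 = 2; c[4] = 1×1 = 1

[1, 3, 1]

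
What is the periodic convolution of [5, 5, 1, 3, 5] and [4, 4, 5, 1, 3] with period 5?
Use y[k] = Σ_j a[j]·b[(k-j) mod 5]. y[0] = 5×4 + 5×3 + 1×1 + 3×5 + 5×4 = 71; y[1] = 5×4 + 5×4 + 1×3 + 3×1 + 5×5 = 71; y[2] = 5×5 + 5×4 + 1×4 + 3×3 + 5×1 = 63; y[3] = 5×1 + 5×5 + 1×4 + 3×4 + 5×3 = 61; y[4] = 5×3 + 5×1 + 1×5 + 3×4 + 5×4 = 57. Result: [71, 71, 63, 61, 57]

[71, 71, 63, 61, 57]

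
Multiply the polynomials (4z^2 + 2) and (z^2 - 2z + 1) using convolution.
Ascending coefficients: a = [2, 0, 4], b = [1, -2, 1]. c[0] = 2×1 = 2; c[1] = 2×-2 + 0×1 = -4; c[2] = 2×1 + 0×-2 + 4×1 = 6; c[3] = 0×1 + 4×-2 = -8; c[4] = 4×1 = 4. Result coefficients: [2, -4, 6, -8, 4] → 4z^4 - 8z^3 + 6z^2 - 4z + 2

4z^4 - 8z^3 + 6z^2 - 4z + 2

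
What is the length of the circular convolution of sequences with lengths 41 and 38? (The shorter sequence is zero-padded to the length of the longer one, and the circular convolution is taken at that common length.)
Circular convolution (zero-padding the shorter input) has length max(m, n) = max(41, 38) = 41

41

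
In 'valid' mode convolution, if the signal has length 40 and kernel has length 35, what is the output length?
'Valid' mode counts only positions where the kernel fully overlaps the signal: m - n + 1 = 40 - 35 + 1 = 6

6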